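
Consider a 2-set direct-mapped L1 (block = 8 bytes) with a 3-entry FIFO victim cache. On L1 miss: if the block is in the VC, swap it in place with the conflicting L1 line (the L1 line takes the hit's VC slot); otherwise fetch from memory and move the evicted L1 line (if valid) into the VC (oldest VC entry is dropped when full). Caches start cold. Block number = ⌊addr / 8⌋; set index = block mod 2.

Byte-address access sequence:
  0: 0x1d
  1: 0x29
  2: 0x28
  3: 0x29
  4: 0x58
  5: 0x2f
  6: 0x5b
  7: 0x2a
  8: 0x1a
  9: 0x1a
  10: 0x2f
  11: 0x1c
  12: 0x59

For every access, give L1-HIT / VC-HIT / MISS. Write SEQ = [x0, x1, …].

0: 0x1d (blk 3, set 1) → MISS  vc=[]
1: 0x29 (blk 5, set 1) → MISS  vc=[3]
2: 0x28 (blk 5, set 1) → L1-HIT  vc=[3]
3: 0x29 (blk 5, set 1) → L1-HIT  vc=[3]
4: 0x58 (blk 11, set 1) → MISS  vc=[3, 5]
5: 0x2f (blk 5, set 1) → VC-HIT  vc=[3, 11]
6: 0x5b (blk 11, set 1) → VC-HIT  vc=[3, 5]
7: 0x2a (blk 5, set 1) → VC-HIT  vc=[3, 11]
8: 0x1a (blk 3, set 1) → VC-HIT  vc=[5, 11]
9: 0x1a (blk 3, set 1) → L1-HIT  vc=[5, 11]
10: 0x2f (blk 5, set 1) → VC-HIT  vc=[3, 11]
11: 0x1c (blk 3, set 1) → VC-HIT  vc=[5, 11]
12: 0x59 (blk 11, set 1) → VC-HIT  vc=[5, 3]

SEQ = [MISS, MISS, L1-HIT, L1-HIT, MISS, VC-HIT, VC-HIT, VC-HIT, VC-HIT, L1-HIT, VC-HIT, VC-HIT, VC-HIT]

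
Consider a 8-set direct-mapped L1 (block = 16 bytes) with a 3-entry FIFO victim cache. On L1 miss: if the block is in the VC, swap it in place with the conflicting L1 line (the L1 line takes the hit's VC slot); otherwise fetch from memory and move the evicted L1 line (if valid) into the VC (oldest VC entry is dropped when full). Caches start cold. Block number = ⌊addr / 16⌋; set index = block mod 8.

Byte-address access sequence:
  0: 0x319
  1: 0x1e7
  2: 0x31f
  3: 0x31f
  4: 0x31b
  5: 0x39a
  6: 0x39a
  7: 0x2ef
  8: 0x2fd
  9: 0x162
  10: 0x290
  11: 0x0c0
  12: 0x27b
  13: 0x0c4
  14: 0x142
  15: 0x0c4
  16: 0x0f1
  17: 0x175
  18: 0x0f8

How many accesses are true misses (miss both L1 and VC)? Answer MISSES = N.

MISSES = 12

0: 0x319 (blk 49, set 1) → MISS  vc=[]
1: 0x1e7 (blk 30, set 6) → MISS  vc=[]
2: 0x31f (blk 49, set 1) → L1-HIT  vc=[]
3: 0x31f (blk 49, set 1) → L1-HIT  vc=[]
4: 0x31b (blk 49, set 1) → L1-HIT  vc=[]
5: 0x39a (blk 57, set 1) → MISS  vc=[49]
6: 0x39a (blk 57, set 1) → L1-HIT  vc=[49]
7: 0x2ef (blk 46, set 6) → MISS  vc=[49, 30]
8: 0x2fd (blk 47, set 7) → MISS  vc=[49, 30]
9: 0x162 (blk 22, set 6) → MISS  vc=[49, 30, 46]
10: 0x290 (blk 41, set 1) → MISS  vc=[30, 46, 57]
11: 0xc0 (blk 12, set 4) → MISS  vc=[30, 46, 57]
12: 0x27b (blk 39, set 7) → MISS  vc=[46, 57, 47]
13: 0xc4 (blk 12, set 4) → L1-HIT  vc=[46, 57, 47]
14: 0x142 (blk 20, set 4) → MISS  vc=[57, 47, 12]
15: 0xc4 (blk 12, set 4) → VC-HIT  vc=[57, 47, 20]
16: 0xf1 (blk 15, set 7) → MISS  vc=[47, 20, 39]
17: 0x175 (blk 23, set 7) → MISS  vc=[20, 39, 15]
18: 0xf8 (blk 15, set 7) → VC-HIT  vc=[20, 39, 23]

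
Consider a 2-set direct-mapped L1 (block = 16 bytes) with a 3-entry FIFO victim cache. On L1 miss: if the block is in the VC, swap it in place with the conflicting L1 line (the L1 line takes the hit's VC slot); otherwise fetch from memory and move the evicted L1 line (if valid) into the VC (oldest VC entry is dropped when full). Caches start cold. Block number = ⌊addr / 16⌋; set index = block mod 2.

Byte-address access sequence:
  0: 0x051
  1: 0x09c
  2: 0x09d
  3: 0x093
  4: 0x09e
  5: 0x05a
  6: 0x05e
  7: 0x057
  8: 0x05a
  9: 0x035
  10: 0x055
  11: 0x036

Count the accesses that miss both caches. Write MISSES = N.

#0 0x51→b5/s1 MISS; vc=[]
#1 0x9c→b9/s1 MISS; vc=[5]
#2 0x9d→b9/s1 L1-HIT; vc=[5]
#3 0x93→b9/s1 L1-HIT; vc=[5]
#4 0x9e→b9/s1 L1-HIT; vc=[5]
#5 0x5a→b5/s1 VC-HIT; vc=[9]
#6 0x5e→b5/s1 L1-HIT; vc=[9]
#7 0x57→b5/s1 L1-HIT; vc=[9]
#8 0x5a→b5/s1 L1-HIT; vc=[9]
#9 0x35→b3/s1 MISS; vc=[9,5]
#10 0x55→b5/s1 VC-HIT; vc=[9,3]
#11 0x36→b3/s1 VC-HIT; vc=[9,5]

MISSES = 3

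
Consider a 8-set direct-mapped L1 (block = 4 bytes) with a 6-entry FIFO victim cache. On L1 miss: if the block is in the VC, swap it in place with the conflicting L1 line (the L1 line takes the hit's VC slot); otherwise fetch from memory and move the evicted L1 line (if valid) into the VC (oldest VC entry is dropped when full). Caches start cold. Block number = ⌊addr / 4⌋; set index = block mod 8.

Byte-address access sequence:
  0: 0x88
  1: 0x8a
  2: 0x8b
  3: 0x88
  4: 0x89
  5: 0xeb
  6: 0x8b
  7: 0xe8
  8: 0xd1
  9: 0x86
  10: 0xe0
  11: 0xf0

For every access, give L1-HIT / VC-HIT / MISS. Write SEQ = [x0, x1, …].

SEQ = [MISS, L1-HIT, L1-HIT, L1-HIT, L1-HIT, MISS, VC-HIT, VC-HIT, MISS, MISS, MISS, MISS]

#0 0x88→b34/s2 MISS; vc=[]
#1 0x8a→b34/s2 L1-HIT; vc=[]
#2 0x8b→b34/s2 L1-HIT; vc=[]
#3 0x88→b34/s2 L1-HIT; vc=[]
#4 0x89→b34/s2 L1-HIT; vc=[]
#5 0xeb→b58/s2 MISS; vc=[34]
#6 0x8b→b34/s2 VC-HIT; vc=[58]
#7 0xe8→b58/s2 VC-HIT; vc=[34]
#8 0xd1→b52/s4 MISS; vc=[34]
#9 0x86→b33/s1 MISS; vc=[34]
#10 0xe0→b56/s0 MISS; vc=[34]
#11 0xf0→b60/s4 MISS; vc=[34,52]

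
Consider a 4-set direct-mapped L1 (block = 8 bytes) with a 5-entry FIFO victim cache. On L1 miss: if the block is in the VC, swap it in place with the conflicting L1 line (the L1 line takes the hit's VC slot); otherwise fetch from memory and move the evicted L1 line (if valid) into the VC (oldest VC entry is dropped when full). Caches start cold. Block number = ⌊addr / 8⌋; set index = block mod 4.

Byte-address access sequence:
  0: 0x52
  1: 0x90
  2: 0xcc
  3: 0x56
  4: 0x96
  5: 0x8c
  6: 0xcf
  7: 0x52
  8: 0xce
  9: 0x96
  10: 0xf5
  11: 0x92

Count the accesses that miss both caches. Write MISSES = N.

MISSES = 5

0: 0x52 (blk 10, set 2) → MISS  vc=[]
1: 0x90 (blk 18, set 2) → MISS  vc=[10]
2: 0xcc (blk 25, set 1) → MISS  vc=[10]
3: 0x56 (blk 10, set 2) → VC-HIT  vc=[18]
4: 0x96 (blk 18, set 2) → VC-HIT  vc=[10]
5: 0x8c (blk 17, set 1) → MISS  vc=[10, 25]
6: 0xcf (blk 25, set 1) → VC-HIT  vc=[10, 17]
7: 0x52 (blk 10, set 2) → VC-HIT  vc=[18, 17]
8: 0xce (blk 25, set 1) → L1-HIT  vc=[18, 17]
9: 0x96 (blk 18, set 2) → VC-HIT  vc=[10, 17]
10: 0xf5 (blk 30, set 2) → MISS  vc=[10, 17, 18]
11: 0x92 (blk 18, set 2) → VC-HIT  vc=[10, 17, 30]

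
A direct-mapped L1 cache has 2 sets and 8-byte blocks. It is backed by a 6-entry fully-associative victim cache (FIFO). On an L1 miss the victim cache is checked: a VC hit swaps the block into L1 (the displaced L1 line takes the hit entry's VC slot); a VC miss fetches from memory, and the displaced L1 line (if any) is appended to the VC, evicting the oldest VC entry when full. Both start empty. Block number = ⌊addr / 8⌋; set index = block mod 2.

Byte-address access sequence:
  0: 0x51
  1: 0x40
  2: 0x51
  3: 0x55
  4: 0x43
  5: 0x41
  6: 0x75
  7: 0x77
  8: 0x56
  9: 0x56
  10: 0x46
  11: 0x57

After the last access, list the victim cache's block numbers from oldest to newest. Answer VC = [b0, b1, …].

  [0] addr=0x51 blk=10 s=0: MISS | VC []
  [1] addr=0x40 blk=8 s=0: MISS | VC [10]
  [2] addr=0x51 blk=10 s=0: VC-HIT | VC [8]
  [3] addr=0x55 blk=10 s=0: L1-HIT | VC [8]
  [4] addr=0x43 blk=8 s=0: VC-HIT | VC [10]
  [5] addr=0x41 blk=8 s=0: L1-HIT | VC [10]
  [6] addr=0x75 blk=14 s=0: MISS | VC [10, 8]
  [7] addr=0x77 blk=14 s=0: L1-HIT | VC [10, 8]
  [8] addr=0x56 blk=10 s=0: VC-HIT | VC [14, 8]
  [9] addr=0x56 blk=10 s=0: L1-HIT | VC [14, 8]
  [10] addr=0x46 blk=8 s=0: VC-HIT | VC [14, 10]
  [11] addr=0x57 blk=10 s=0: VC-HIT | VC [14, 8]

VC = [14, 8]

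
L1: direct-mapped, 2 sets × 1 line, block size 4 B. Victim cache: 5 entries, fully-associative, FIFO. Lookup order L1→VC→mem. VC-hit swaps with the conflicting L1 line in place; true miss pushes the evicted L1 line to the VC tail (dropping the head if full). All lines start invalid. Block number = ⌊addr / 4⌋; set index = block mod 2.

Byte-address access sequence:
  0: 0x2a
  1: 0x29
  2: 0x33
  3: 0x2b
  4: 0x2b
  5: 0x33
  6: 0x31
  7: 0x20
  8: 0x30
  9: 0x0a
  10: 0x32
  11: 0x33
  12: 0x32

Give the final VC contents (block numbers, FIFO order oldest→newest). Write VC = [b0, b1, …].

VC = [10, 8, 2]

#0 0x2a→b10/s0 MISS; vc=[]
#1 0x29→b10/s0 L1-HIT; vc=[]
#2 0x33→b12/s0 MISS; vc=[10]
#3 0x2b→b10/s0 VC-HIT; vc=[12]
#4 0x2b→b10/s0 L1-HIT; vc=[12]
#5 0x33→b12/s0 VC-HIT; vc=[10]
#6 0x31→b12/s0 L1-HIT; vc=[10]
#7 0x20→b8/s0 MISS; vc=[10,12]
#8 0x30→b12/s0 VC-HIT; vc=[10,8]
#9 0xa→b2/s0 MISS; vc=[10,8,12]
#10 0x32→b12/s0 VC-HIT; vc=[10,8,2]
#11 0x33→b12/s0 L1-HIT; vc=[10,8,2]
#12 0x32→b12/s0 L1-HIT; vc=[10,8,2]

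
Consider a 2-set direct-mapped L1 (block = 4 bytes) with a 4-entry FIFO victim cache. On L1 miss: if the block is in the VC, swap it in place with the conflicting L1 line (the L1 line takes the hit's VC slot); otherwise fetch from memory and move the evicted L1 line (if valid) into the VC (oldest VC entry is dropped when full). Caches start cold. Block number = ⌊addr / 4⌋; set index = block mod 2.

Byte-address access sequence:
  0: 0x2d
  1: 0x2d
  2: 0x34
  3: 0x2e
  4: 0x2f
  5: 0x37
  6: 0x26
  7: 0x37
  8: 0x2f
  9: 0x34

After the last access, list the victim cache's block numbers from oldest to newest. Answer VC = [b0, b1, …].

  [0] addr=0x2d blk=11 s=1: MISS | VC []
  [1] addr=0x2d blk=11 s=1: L1-HIT | VC []
  [2] addr=0x34 blk=13 s=1: MISS | VC [11]
  [3] addr=0x2e blk=11 s=1: VC-HIT | VC [13]
  [4] addr=0x2f blk=11 s=1: L1-HIT | VC [13]
  [5] addr=0x37 blk=13 s=1: VC-HIT | VC [11]
  [6] addr=0x26 blk=9 s=1: MISS | VC [11, 13]
  [7] addr=0x37 blk=13 s=1: VC-HIT | VC [11, 9]
  [8] addr=0x2f blk=11 s=1: VC-HIT | VC [13, 9]
  [9] addr=0x34 blk=13 s=1: VC-HIT | VC [11, 9]

VC = [11, 9]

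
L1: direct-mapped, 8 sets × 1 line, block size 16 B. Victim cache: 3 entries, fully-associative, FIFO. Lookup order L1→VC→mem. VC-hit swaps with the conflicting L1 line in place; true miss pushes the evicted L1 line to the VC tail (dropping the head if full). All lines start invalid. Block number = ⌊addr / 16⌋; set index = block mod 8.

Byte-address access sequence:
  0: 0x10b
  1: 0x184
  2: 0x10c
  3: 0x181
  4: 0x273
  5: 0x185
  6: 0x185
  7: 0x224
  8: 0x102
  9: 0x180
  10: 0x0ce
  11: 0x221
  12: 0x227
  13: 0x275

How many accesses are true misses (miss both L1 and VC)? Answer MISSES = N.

MISSES = 5

#0 0x10b→b16/s0 MISS; vc=[]
#1 0x184→b24/s0 MISS; vc=[16]
#2 0x10c→b16/s0 VC-HIT; vc=[24]
#3 0x181→b24/s0 VC-HIT; vc=[16]
#4 0x273→b39/s7 MISS; vc=[16]
#5 0x185→b24/s0 L1-HIT; vc=[16]
#6 0x185→b24/s0 L1-HIT; vc=[16]
#7 0x224→b34/s2 MISS; vc=[16]
#8 0x102→b16/s0 VC-HIT; vc=[24]
#9 0x180→b24/s0 VC-HIT; vc=[16]
#10 0xce→b12/s4 MISS; vc=[16]
#11 0x221→b34/s2 L1-HIT; vc=[16]
#12 0x227→b34/s2 L1-HIT; vc=[16]
#13 0x275→b39/s7 L1-HIT; vc=[16]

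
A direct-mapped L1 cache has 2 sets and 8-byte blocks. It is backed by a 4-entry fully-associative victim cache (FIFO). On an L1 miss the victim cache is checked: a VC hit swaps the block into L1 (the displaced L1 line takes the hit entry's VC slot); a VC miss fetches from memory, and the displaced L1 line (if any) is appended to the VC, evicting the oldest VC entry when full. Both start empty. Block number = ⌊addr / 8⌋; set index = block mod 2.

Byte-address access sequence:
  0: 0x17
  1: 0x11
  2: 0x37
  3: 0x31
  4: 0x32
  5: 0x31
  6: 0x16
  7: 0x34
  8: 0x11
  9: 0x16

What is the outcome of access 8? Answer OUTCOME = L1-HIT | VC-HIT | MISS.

0: 0x17 (blk 2, set 0) → MISS  vc=[]
1: 0x11 (blk 2, set 0) → L1-HIT  vc=[]
2: 0x37 (blk 6, set 0) → MISS  vc=[2]
3: 0x31 (blk 6, set 0) → L1-HIT  vc=[2]
4: 0x32 (blk 6, set 0) → L1-HIT  vc=[2]
5: 0x31 (blk 6, set 0) → L1-HIT  vc=[2]
6: 0x16 (blk 2, set 0) → VC-HIT  vc=[6]
7: 0x34 (blk 6, set 0) → VC-HIT  vc=[2]
8: 0x11 (blk 2, set 0) → VC-HIT  vc=[6]
9: 0x16 (blk 2, set 0) → L1-HIT  vc=[6]

OUTCOME = VC-HIT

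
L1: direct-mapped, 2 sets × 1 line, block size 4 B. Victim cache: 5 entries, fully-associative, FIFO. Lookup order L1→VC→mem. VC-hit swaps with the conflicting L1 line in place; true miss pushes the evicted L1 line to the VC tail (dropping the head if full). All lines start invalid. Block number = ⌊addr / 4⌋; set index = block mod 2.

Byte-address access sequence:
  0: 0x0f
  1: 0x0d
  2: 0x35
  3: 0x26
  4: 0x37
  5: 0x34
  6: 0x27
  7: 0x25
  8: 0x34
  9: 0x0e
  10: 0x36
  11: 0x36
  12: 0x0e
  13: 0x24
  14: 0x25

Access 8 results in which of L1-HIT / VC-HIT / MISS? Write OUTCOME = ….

0: 0xf (blk 3, set 1) → MISS  vc=[]
1: 0xd (blk 3, set 1) → L1-HIT  vc=[]
2: 0x35 (blk 13, set 1) → MISS  vc=[3]
3: 0x26 (blk 9, set 1) → MISS  vc=[3, 13]
4: 0x37 (blk 13, set 1) → VC-HIT  vc=[3, 9]
5: 0x34 (blk 13, set 1) → L1-HIT  vc=[3, 9]
6: 0x27 (blk 9, set 1) → VC-HIT  vc=[3, 13]
7: 0x25 (blk 9, set 1) → L1-HIT  vc=[3, 13]
8: 0x34 (blk 13, set 1) → VC-HIT  vc=[3, 9]
9: 0xe (blk 3, set 1) → VC-HIT  vc=[13, 9]
10: 0x36 (blk 13, set 1) → VC-HIT  vc=[3, 9]
11: 0x36 (blk 13, set 1) → L1-HIT  vc=[3, 9]
12: 0xe (blk 3, set 1) → VC-HIT  vc=[13, 9]
13: 0x24 (blk 9, set 1) → VC-HIT  vc=[13, 3]
14: 0x25 (blk 9, set 1) → L1-HIT  vc=[13, 3]

OUTCOME = VC-HIT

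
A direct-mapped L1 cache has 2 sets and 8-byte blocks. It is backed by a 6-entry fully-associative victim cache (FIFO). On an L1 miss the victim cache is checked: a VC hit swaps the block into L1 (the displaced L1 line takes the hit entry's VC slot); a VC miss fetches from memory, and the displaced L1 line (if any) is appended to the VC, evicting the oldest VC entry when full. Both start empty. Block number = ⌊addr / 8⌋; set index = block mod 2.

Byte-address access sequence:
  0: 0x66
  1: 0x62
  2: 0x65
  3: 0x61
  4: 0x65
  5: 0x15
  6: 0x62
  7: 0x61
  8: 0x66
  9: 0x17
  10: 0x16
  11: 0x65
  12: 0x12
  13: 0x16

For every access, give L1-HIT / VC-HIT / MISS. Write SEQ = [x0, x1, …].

  [0] addr=0x66 blk=12 s=0: MISS | VC []
  [1] addr=0x62 blk=12 s=0: L1-HIT | VC []
  [2] addr=0x65 blk=12 s=0: L1-HIT | VC []
  [3] addr=0x61 blk=12 s=0: L1-HIT | VC []
  [4] addr=0x65 blk=12 s=0: L1-HIT | VC []
  [5] addr=0x15 blk=2 s=0: MISS | VC [12]
  [6] addr=0x62 blk=12 s=0: VC-HIT | VC [2]
  [7] addr=0x61 blk=12 s=0: L1-HIT | VC [2]
  [8] addr=0x66 blk=12 s=0: L1-HIT | VC [2]
  [9] addr=0x17 blk=2 s=0: VC-HIT | VC [12]
  [10] addr=0x16 blk=2 s=0: L1-HIT | VC [12]
  [11] addr=0x65 blk=12 s=0: VC-HIT | VC [2]
  [12] addr=0x12 blk=2 s=0: VC-HIT | VC [12]
  [13] addr=0x16 blk=2 s=0: L1-HIT | VC [12]

SEQ = [MISS, L1-HIT, L1-HIT, L1-HIT, L1-HIT, MISS, VC-HIT, L1-HIT, L1-HIT, VC-HIT, L1-HIT, VC-HIT, VC-HIT, L1-HIT]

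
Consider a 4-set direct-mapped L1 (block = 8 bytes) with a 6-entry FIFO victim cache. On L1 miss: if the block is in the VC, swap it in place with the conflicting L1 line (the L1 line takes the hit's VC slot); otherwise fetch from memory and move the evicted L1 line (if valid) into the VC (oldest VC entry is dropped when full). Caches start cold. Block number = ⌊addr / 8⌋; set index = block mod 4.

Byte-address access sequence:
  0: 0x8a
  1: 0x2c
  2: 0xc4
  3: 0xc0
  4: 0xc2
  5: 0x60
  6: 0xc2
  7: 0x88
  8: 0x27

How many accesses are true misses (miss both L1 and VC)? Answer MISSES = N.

#0 0x8a→b17/s1 MISS; vc=[]
#1 0x2c→b5/s1 MISS; vc=[17]
#2 0xc4→b24/s0 MISS; vc=[17]
#3 0xc0→b24/s0 L1-HIT; vc=[17]
#4 0xc2→b24/s0 L1-HIT; vc=[17]
#5 0x60→b12/s0 MISS; vc=[17,24]
#6 0xc2→b24/s0 VC-HIT; vc=[17,12]
#7 0x88→b17/s1 VC-HIT; vc=[5,12]
#8 0x27→b4/s0 MISS; vc=[5,12,24]

MISSES = 5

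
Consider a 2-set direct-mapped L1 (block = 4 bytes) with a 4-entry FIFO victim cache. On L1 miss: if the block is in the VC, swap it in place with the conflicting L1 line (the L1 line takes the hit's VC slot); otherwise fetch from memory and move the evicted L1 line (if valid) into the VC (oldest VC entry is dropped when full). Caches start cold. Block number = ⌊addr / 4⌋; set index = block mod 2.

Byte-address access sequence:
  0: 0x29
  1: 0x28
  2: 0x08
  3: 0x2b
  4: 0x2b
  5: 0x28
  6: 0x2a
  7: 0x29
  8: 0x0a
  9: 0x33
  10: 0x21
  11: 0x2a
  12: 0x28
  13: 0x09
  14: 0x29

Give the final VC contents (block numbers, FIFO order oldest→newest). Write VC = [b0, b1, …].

0: 0x29 (blk 10, set 0) → MISS  vc=[]
1: 0x28 (blk 10, set 0) → L1-HIT  vc=[]
2: 0x8 (blk 2, set 0) → MISS  vc=[10]
3: 0x2b (blk 10, set 0) → VC-HIT  vc=[2]
4: 0x2b (blk 10, set 0) → L1-HIT  vc=[2]
5: 0x28 (blk 10, set 0) → L1-HIT  vc=[2]
6: 0x2a (blk 10, set 0) → L1-HIT  vc=[2]
7: 0x29 (blk 10, set 0) → L1-HIT  vc=[2]
8: 0xa (blk 2, set 0) → VC-HIT  vc=[10]
9: 0x33 (blk 12, set 0) → MISS  vc=[10, 2]
10: 0x21 (blk 8, set 0) → MISS  vc=[10, 2, 12]
11: 0x2a (blk 10, set 0) → VC-HIT  vc=[8, 2, 12]
12: 0x28 (blk 10, set 0) → L1-HIT  vc=[8, 2, 12]
13: 0x9 (blk 2, set 0) → VC-HIT  vc=[8, 10, 12]
14: 0x29 (blk 10, set 0) → VC-HIT  vc=[8, 2, 12]

VC = [8, 2, 12]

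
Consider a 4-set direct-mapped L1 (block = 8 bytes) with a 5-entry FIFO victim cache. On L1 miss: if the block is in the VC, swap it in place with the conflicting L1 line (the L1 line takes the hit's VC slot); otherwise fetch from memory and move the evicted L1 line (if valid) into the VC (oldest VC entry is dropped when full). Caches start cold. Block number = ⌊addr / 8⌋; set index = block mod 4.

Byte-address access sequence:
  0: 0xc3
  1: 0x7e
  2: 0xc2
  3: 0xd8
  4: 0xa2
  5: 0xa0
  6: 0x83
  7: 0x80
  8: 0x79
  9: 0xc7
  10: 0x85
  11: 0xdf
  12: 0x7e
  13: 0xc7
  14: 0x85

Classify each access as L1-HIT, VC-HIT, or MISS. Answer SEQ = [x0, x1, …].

SEQ = [MISS, MISS, L1-HIT, MISS, MISS, L1-HIT, MISS, L1-HIT, VC-HIT, VC-HIT, VC-HIT, VC-HIT, VC-HIT, VC-HIT, VC-HIT]

  [0] addr=0xc3 blk=24 s=0: MISS | VC []
  [1] addr=0x7e blk=15 s=3: MISS | VC []
  [2] addr=0xc2 blk=24 s=0: L1-HIT | VC []
  [3] addr=0xd8 blk=27 s=3: MISS | VC [15]
  [4] addr=0xa2 blk=20 s=0: MISS | VC [15, 24]
  [5] addr=0xa0 blk=20 s=0: L1-HIT | VC [15, 24]
  [6] addr=0x83 blk=16 s=0: MISS | VC [15, 24, 20]
  [7] addr=0x80 blk=16 s=0: L1-HIT | VC [15, 24, 20]
  [8] addr=0x79 blk=15 s=3: VC-HIT | VC [27, 24, 20]
  [9] addr=0xc7 blk=24 s=0: VC-HIT | VC [27, 16, 20]
  [10] addr=0x85 blk=16 s=0: VC-HIT | VC [27, 24, 20]
  [11] addr=0xdf blk=27 s=3: VC-HIT | VC [15, 24, 20]
  [12] addr=0x7e blk=15 s=3: VC-HIT | VC [27, 24, 20]
  [13] addr=0xc7 blk=24 s=0: VC-HIT | VC [27, 16, 20]
  [14] addr=0x85 blk=16 s=0: VC-HIT | VC [27, 24, 20]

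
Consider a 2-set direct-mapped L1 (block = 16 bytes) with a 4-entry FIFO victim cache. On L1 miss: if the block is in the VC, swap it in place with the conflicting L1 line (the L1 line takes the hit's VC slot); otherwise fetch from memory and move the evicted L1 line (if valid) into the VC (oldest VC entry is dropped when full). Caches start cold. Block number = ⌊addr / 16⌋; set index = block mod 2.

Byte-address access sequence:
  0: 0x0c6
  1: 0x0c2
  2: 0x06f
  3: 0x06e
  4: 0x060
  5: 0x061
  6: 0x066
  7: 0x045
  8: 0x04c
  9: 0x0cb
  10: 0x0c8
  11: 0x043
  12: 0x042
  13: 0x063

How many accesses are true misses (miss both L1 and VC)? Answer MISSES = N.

  [0] addr=0xc6 blk=12 s=0: MISS | VC []
  [1] addr=0xc2 blk=12 s=0: L1-HIT | VC []
  [2] addr=0x6f blk=6 s=0: MISS | VC [12]
  [3] addr=0x6e blk=6 s=0: L1-HIT | VC [12]
  [4] addr=0x60 blk=6 s=0: L1-HIT | VC [12]
  [5] addr=0x61 blk=6 s=0: L1-HIT | VC [12]
  [6] addr=0x66 blk=6 s=0: L1-HIT | VC [12]
  [7] addr=0x45 blk=4 s=0: MISS | VC [12, 6]
  [8] addr=0x4c blk=4 s=0: L1-HIT | VC [12, 6]
  [9] addr=0xcb blk=12 s=0: VC-HIT | VC [4, 6]
  [10] addr=0xc8 blk=12 s=0: L1-HIT | VC [4, 6]
  [11] addr=0x43 blk=4 s=0: VC-HIT | VC [12, 6]
  [12] addr=0x42 blk=4 s=0: L1-HIT | VC [12, 6]
  [13] addr=0x63 blk=6 s=0: VC-HIT | VC [12, 4]

MISSES = 3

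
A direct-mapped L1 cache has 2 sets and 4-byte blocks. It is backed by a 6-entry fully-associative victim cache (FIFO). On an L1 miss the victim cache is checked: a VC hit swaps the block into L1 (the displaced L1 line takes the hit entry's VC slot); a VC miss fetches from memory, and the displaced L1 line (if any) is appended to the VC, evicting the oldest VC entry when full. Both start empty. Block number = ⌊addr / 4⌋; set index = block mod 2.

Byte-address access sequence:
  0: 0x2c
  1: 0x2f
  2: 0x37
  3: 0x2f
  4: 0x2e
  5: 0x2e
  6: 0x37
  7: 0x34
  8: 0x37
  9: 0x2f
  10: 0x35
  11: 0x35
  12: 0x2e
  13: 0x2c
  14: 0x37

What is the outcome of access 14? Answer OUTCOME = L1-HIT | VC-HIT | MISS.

  [0] addr=0x2c blk=11 s=1: MISS | VC []
  [1] addr=0x2f blk=11 s=1: L1-HIT | VC []
  [2] addr=0x37 blk=13 s=1: MISS | VC [11]
  [3] addr=0x2f blk=11 s=1: VC-HIT | VC [13]
  [4] addr=0x2e blk=11 s=1: L1-HIT | VC [13]
  [5] addr=0x2e blk=11 s=1: L1-HIT | VC [13]
  [6] addr=0x37 blk=13 s=1: VC-HIT | VC [11]
  [7] addr=0x34 blk=13 s=1: L1-HIT | VC [11]
  [8] addr=0x37 blk=13 s=1: L1-HIT | VC [11]
  [9] addr=0x2f blk=11 s=1: VC-HIT | VC [13]
  [10] addr=0x35 blk=13 s=1: VC-HIT | VC [11]
  [11] addr=0x35 blk=13 s=1: L1-HIT | VC [11]
  [12] addr=0x2e blk=11 s=1: VC-HIT | VC [13]
  [13] addr=0x2c blk=11 s=1: L1-HIT | VC [13]
  [14] addr=0x37 blk=13 s=1: VC-HIT | VC [11]

OUTCOME = VC-HIT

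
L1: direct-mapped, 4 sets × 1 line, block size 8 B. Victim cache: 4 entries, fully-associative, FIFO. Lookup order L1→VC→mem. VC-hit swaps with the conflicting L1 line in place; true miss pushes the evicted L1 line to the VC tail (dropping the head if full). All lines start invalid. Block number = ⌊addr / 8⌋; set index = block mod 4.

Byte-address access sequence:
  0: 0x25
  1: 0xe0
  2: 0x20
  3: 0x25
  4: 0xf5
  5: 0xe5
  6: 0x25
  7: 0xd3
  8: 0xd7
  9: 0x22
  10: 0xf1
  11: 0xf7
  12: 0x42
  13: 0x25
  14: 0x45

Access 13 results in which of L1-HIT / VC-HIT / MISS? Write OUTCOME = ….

OUTCOME = VC-HIT

0: 0x25 (blk 4, set 0) → MISS  vc=[]
1: 0xe0 (blk 28, set 0) → MISS  vc=[4]
2: 0x20 (blk 4, set 0) → VC-HIT  vc=[28]
3: 0x25 (blk 4, set 0) → L1-HIT  vc=[28]
4: 0xf5 (blk 30, set 2) → MISS  vc=[28]
5: 0xe5 (blk 28, set 0) → VC-HIT  vc=[4]
6: 0x25 (blk 4, set 0) → VC-HIT  vc=[28]
7: 0xd3 (blk 26, set 2) → MISS  vc=[28, 30]
8: 0xd7 (blk 26, set 2) → L1-HIT  vc=[28, 30]
9: 0x22 (blk 4, set 0) → L1-HIT  vc=[28, 30]
10: 0xf1 (blk 30, set 2) → VC-HIT  vc=[28, 26]
11: 0xf7 (blk 30, set 2) → L1-HIT  vc=[28, 26]
12: 0x42 (blk 8, set 0) → MISS  vc=[28, 26, 4]
13: 0x25 (blk 4, set 0) → VC-HIT  vc=[28, 26, 8]
14: 0x45 (blk 8, set 0) → VC-HIT  vc=[28, 26, 4]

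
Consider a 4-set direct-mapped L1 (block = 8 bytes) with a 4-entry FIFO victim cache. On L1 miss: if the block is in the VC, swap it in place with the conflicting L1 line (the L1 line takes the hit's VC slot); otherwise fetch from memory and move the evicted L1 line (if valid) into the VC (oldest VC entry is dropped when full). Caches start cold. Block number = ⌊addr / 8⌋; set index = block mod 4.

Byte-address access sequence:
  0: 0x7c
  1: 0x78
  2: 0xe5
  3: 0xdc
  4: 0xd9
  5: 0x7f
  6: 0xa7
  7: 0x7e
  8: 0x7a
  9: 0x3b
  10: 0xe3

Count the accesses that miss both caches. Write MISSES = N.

MISSES = 5

  [0] addr=0x7c blk=15 s=3: MISS | VC []
  [1] addr=0x78 blk=15 s=3: L1-HIT | VC []
  [2] addr=0xe5 blk=28 s=0: MISS | VC []
  [3] addr=0xdc blk=27 s=3: MISS | VC [15]
  [4] addr=0xd9 blk=27 s=3: L1-HIT | VC [15]
  [5] addr=0x7f blk=15 s=3: VC-HIT | VC [27]
  [6] addr=0xa7 blk=20 s=0: MISS | VC [27, 28]
  [7] addr=0x7e blk=15 s=3: L1-HIT | VC [27, 28]
  [8] addr=0x7a blk=15 s=3: L1-HIT | VC [27, 28]
  [9] addr=0x3b blk=7 s=3: MISS | VC [27, 28, 15]
  [10] addr=0xe3 blk=28 s=0: VC-HIT | VC [27, 20, 15]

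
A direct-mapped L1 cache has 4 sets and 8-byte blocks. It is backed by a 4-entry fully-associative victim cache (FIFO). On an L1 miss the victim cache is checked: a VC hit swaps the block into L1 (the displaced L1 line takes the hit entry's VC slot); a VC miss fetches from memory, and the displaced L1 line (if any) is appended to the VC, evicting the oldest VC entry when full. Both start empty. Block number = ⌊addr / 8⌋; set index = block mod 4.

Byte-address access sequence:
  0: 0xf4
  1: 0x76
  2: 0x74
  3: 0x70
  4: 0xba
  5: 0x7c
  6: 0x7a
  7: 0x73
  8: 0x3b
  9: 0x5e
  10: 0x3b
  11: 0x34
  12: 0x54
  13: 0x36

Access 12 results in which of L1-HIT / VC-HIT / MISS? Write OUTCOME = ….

OUTCOME = MISS

#0 0xf4→b30/s2 MISS; vc=[]
#1 0x76→b14/s2 MISS; vc=[30]
#2 0x74→b14/s2 L1-HIT; vc=[30]
#3 0x70→b14/s2 L1-HIT; vc=[30]
#4 0xba→b23/s3 MISS; vc=[30]
#5 0x7c→b15/s3 MISS; vc=[30,23]
#6 0x7a→b15/s3 L1-HIT; vc=[30,23]
#7 0x73→b14/s2 L1-HIT; vc=[30,23]
#8 0x3b→b7/s3 MISS; vc=[30,23,15]
#9 0x5e→b11/s3 MISS; vc=[30,23,15,7]
#10 0x3b→b7/s3 VC-HIT; vc=[30,23,15,11]
#11 0x34→b6/s2 MISS; vc=[23,15,11,14]
#12 0x54→b10/s2 MISS; vc=[15,11,14,6]
#13 0x36→b6/s2 VC-HIT; vc=[15,11,14,10]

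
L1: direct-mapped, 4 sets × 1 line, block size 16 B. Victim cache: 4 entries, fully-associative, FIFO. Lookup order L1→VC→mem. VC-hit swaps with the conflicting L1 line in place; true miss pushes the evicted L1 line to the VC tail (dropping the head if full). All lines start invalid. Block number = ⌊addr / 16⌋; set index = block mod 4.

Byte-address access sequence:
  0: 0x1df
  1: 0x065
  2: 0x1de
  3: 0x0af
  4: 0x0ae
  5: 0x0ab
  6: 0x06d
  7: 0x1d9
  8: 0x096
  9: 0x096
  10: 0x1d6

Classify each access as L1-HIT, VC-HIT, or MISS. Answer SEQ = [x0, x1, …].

0: 0x1df (blk 29, set 1) → MISS  vc=[]
1: 0x65 (blk 6, set 2) → MISS  vc=[]
2: 0x1de (blk 29, set 1) → L1-HIT  vc=[]
3: 0xaf (blk 10, set 2) → MISS  vc=[6]
4: 0xae (blk 10, set 2) → L1-HIT  vc=[6]
5: 0xab (blk 10, set 2) → L1-HIT  vc=[6]
6: 0x6d (blk 6, set 2) → VC-HIT  vc=[10]
7: 0x1d9 (blk 29, set 1) → L1-HIT  vc=[10]
8: 0x96 (blk 9, set 1) → MISS  vc=[10, 29]
9: 0x96 (blk 9, set 1) → L1-HIT  vc=[10, 29]
10: 0x1d6 (blk 29, set 1) → VC-HIT  vc=[10, 9]

SEQ = [MISS, MISS, L1-HIT, MISS, L1-HIT, L1-HIT, VC-HIT, L1-HIT, MISS, L1-HIT, VC-HIT]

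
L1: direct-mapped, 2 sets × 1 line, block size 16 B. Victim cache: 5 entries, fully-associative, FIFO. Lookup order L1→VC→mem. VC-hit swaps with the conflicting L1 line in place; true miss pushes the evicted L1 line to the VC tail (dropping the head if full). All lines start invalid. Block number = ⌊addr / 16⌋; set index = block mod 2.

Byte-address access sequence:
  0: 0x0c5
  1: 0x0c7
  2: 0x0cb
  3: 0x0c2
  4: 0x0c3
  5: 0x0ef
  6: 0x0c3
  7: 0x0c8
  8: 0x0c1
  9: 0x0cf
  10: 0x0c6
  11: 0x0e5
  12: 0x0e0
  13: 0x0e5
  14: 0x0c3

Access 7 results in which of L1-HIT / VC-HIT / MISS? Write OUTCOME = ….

0: 0xc5 (blk 12, set 0) → MISS  vc=[]
1: 0xc7 (blk 12, set 0) → L1-HIT  vc=[]
2: 0xcb (blk 12, set 0) → L1-HIT  vc=[]
3: 0xc2 (blk 12, set 0) → L1-HIT  vc=[]
4: 0xc3 (blk 12, set 0) → L1-HIT  vc=[]
5: 0xef (blk 14, set 0) → MISS  vc=[12]
6: 0xc3 (blk 12, set 0) → VC-HIT  vc=[14]
7: 0xc8 (blk 12, set 0) → L1-HIT  vc=[14]
8: 0xc1 (blk 12, set 0) → L1-HIT  vc=[14]
9: 0xcf (blk 12, set 0) → L1-HIT  vc=[14]
10: 0xc6 (blk 12, set 0) → L1-HIT  vc=[14]
11: 0xe5 (blk 14, set 0) → VC-HIT  vc=[12]
12: 0xe0 (blk 14, set 0) → L1-HIT  vc=[12]
13: 0xe5 (blk 14, set 0) → L1-HIT  vc=[12]
14: 0xc3 (blk 12, set 0) → VC-HIT  vc=[14]

OUTCOME = L1-HIT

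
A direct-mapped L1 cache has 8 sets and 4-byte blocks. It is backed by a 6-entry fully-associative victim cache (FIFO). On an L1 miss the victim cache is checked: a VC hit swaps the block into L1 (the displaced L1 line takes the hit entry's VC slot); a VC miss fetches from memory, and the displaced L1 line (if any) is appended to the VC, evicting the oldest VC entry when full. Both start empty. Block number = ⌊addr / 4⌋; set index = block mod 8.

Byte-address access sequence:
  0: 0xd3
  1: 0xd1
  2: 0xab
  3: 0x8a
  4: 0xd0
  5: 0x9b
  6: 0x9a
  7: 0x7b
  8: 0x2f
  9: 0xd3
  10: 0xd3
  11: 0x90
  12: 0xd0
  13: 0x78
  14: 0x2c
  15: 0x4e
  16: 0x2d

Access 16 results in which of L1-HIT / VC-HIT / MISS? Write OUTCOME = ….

OUTCOME = VC-HIT

#0 0xd3→b52/s4 MISS; vc=[]
#1 0xd1→b52/s4 L1-HIT; vc=[]
#2 0xab→b42/s2 MISS; vc=[]
#3 0x8a→b34/s2 MISS; vc=[42]
#4 0xd0→b52/s4 L1-HIT; vc=[42]
#5 0x9b→b38/s6 MISS; vc=[42]
#6 0x9a→b38/s6 L1-HIT; vc=[42]
#7 0x7b→b30/s6 MISS; vc=[42,38]
#8 0x2f→b11/s3 MISS; vc=[42,38]
#9 0xd3→b52/s4 L1-HIT; vc=[42,38]
#10 0xd3→b52/s4 L1-HIT; vc=[42,38]
#11 0x90→b36/s4 MISS; vc=[42,38,52]
#12 0xd0→b52/s4 VC-HIT; vc=[42,38,36]
#13 0x78→b30/s6 L1-HIT; vc=[42,38,36]
#14 0x2c→b11/s3 L1-HIT; vc=[42,38,36]
#15 0x4e→b19/s3 MISS; vc=[42,38,36,11]
#16 0x2d→b11/s3 VC-HIT; vc=[42,38,36,19]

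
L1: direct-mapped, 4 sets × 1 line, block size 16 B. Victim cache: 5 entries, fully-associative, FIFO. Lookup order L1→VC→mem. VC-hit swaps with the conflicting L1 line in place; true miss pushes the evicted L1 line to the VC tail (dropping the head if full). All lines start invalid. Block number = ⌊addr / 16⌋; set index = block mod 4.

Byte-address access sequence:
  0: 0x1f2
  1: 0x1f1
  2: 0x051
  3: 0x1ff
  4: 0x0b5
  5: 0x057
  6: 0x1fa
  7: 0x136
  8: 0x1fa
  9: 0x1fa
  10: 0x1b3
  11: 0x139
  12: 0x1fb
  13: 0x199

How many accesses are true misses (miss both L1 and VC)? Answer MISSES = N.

0: 0x1f2 (blk 31, set 3) → MISS  vc=[]
1: 0x1f1 (blk 31, set 3) → L1-HIT  vc=[]
2: 0x51 (blk 5, set 1) → MISS  vc=[]
3: 0x1ff (blk 31, set 3) → L1-HIT  vc=[]
4: 0xb5 (blk 11, set 3) → MISS  vc=[31]
5: 0x57 (blk 5, set 1) → L1-HIT  vc=[31]
6: 0x1fa (blk 31, set 3) → VC-HIT  vc=[11]
7: 0x136 (blk 19, set 3) → MISS  vc=[11, 31]
8: 0x1fa (blk 31, set 3) → VC-HIT  vc=[11, 19]
9: 0x1fa (blk 31, set 3) → L1-HIT  vc=[11, 19]
10: 0x1b3 (blk 27, set 3) → MISS  vc=[11, 19, 31]
11: 0x139 (blk 19, set 3) → VC-HIT  vc=[11, 27, 31]
12: 0x1fb (blk 31, set 3) → VC-HIT  vc=[11, 27, 19]
13: 0x199 (blk 25, set 1) → MISS  vc=[11, 27, 19, 5]

MISSES = 6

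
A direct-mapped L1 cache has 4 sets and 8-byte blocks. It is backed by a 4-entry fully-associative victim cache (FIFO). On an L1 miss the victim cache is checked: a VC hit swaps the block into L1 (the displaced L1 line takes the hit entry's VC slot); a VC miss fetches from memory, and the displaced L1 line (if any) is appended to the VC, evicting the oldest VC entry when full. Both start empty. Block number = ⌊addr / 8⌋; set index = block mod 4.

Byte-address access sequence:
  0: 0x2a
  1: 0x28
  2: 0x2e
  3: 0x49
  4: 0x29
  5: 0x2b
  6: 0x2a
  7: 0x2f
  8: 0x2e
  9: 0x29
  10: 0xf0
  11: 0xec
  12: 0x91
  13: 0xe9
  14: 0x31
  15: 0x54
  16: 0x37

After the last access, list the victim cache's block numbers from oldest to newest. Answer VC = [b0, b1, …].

#0 0x2a→b5/s1 MISS; vc=[]
#1 0x28→b5/s1 L1-HIT; vc=[]
#2 0x2e→b5/s1 L1-HIT; vc=[]
#3 0x49→b9/s1 MISS; vc=[5]
#4 0x29→b5/s1 VC-HIT; vc=[9]
#5 0x2b→b5/s1 L1-HIT; vc=[9]
#6 0x2a→b5/s1 L1-HIT; vc=[9]
#7 0x2f→b5/s1 L1-HIT; vc=[9]
#8 0x2e→b5/s1 L1-HIT; vc=[9]
#9 0x29→b5/s1 L1-HIT; vc=[9]
#10 0xf0→b30/s2 MISS; vc=[9]
#11 0xec→b29/s1 MISS; vc=[9,5]
#12 0x91→b18/s2 MISS; vc=[9,5,30]
#13 0xe9→b29/s1 L1-HIT; vc=[9,5,30]
#14 0x31→b6/s2 MISS; vc=[9,5,30,18]
#15 0x54→b10/s2 MISS; vc=[5,30,18,6]
#16 0x37→b6/s2 VC-HIT; vc=[5,30,18,10]

VC = [5, 30, 18, 10]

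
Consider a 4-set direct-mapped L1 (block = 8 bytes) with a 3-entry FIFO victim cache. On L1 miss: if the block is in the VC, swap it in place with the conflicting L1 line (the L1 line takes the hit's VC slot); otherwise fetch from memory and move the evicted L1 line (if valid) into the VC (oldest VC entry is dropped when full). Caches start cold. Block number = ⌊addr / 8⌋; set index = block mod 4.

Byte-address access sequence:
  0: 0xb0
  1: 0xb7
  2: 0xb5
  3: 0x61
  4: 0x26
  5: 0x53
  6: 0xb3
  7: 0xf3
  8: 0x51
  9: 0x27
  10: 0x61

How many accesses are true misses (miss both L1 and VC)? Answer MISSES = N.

MISSES = 5

0: 0xb0 (blk 22, set 2) → MISS  vc=[]
1: 0xb7 (blk 22, set 2) → L1-HIT  vc=[]
2: 0xb5 (blk 22, set 2) → L1-HIT  vc=[]
3: 0x61 (blk 12, set 0) → MISS  vc=[]
4: 0x26 (blk 4, set 0) → MISS  vc=[12]
5: 0x53 (blk 10, set 2) → MISS  vc=[12, 22]
6: 0xb3 (blk 22, set 2) → VC-HIT  vc=[12, 10]
7: 0xf3 (blk 30, set 2) → MISS  vc=[12, 10, 22]
8: 0x51 (blk 10, set 2) → VC-HIT  vc=[12, 30, 22]
9: 0x27 (blk 4, set 0) → L1-HIT  vc=[12, 30, 22]
10: 0x61 (blk 12, set 0) → VC-HIT  vc=[4, 30, 22]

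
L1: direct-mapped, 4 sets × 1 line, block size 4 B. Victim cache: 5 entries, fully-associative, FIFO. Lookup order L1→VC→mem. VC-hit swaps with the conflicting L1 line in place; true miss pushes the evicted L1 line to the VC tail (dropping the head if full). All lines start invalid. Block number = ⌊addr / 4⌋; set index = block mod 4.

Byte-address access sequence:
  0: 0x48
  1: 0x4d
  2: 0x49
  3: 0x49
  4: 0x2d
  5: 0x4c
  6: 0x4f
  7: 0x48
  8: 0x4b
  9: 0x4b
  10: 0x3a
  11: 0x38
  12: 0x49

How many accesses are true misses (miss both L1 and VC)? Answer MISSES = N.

MISSES = 4

  [0] addr=0x48 blk=18 s=2: MISS | VC []
  [1] addr=0x4d blk=19 s=3: MISS | VC []
  [2] addr=0x49 blk=18 s=2: L1-HIT | VC []
  [3] addr=0x49 blk=18 s=2: L1-HIT | VC []
  [4] addr=0x2d blk=11 s=3: MISS | VC [19]
  [5] addr=0x4c blk=19 s=3: VC-HIT | VC [11]
  [6] addr=0x4f blk=19 s=3: L1-HIT | VC [11]
  [7] addr=0x48 blk=18 s=2: L1-HIT | VC [11]
  [8] addr=0x4b blk=18 s=2: L1-HIT | VC [11]
  [9] addr=0x4b blk=18 s=2: L1-HIT | VC [11]
  [10] addr=0x3a blk=14 s=2: MISS | VC [11, 18]
  [11] addr=0x38 blk=14 s=2: L1-HIT | VC [11, 18]
  [12] addr=0x49 blk=18 s=2: VC-HIT | VC [11, 14]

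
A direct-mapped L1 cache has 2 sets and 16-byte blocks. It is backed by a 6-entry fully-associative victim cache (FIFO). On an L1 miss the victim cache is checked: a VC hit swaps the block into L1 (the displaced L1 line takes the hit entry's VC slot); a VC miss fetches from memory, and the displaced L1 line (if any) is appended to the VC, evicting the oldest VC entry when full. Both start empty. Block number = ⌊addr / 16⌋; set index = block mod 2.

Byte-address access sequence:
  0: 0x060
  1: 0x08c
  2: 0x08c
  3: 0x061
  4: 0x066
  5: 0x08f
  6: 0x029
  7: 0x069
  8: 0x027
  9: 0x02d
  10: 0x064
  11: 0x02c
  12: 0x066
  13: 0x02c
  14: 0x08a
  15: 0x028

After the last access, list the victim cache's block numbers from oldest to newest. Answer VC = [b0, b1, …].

0: 0x60 (blk 6, set 0) → MISS  vc=[]
1: 0x8c (blk 8, set 0) → MISS  vc=[6]
2: 0x8c (blk 8, set 0) → L1-HIT  vc=[6]
3: 0x61 (blk 6, set 0) → VC-HIT  vc=[8]
4: 0x66 (blk 6, set 0) → L1-HIT  vc=[8]
5: 0x8f (blk 8, set 0) → VC-HIT  vc=[6]
6: 0x29 (blk 2, set 0) → MISS  vc=[6, 8]
7: 0x69 (blk 6, set 0) → VC-HIT  vc=[2, 8]
8: 0x27 (blk 2, set 0) → VC-HIT  vc=[6, 8]
9: 0x2d (blk 2, set 0) → L1-HIT  vc=[6, 8]
10: 0x64 (blk 6, set 0) → VC-HIT  vc=[2, 8]
11: 0x2c (blk 2, set 0) → VC-HIT  vc=[6, 8]
12: 0x66 (blk 6, set 0) → VC-HIT  vc=[2, 8]
13: 0x2c (blk 2, set 0) → VC-HIT  vc=[6, 8]
14: 0x8a (blk 8, set 0) → VC-HIT  vc=[6, 2]
15: 0x28 (blk 2, set 0) → VC-HIT  vc=[6, 8]

VC = [6, 8]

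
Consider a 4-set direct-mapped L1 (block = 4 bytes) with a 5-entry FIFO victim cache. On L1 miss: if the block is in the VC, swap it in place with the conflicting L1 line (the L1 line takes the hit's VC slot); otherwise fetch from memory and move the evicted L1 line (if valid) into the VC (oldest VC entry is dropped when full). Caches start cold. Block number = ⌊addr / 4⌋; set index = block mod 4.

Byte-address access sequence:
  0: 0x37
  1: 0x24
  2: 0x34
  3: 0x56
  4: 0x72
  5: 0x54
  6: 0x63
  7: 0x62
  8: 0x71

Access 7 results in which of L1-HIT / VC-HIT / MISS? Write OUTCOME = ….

#0 0x37→b13/s1 MISS; vc=[]
#1 0x24→b9/s1 MISS; vc=[13]
#2 0x34→b13/s1 VC-HIT; vc=[9]
#3 0x56→b21/s1 MISS; vc=[9,13]
#4 0x72→b28/s0 MISS; vc=[9,13]
#5 0x54→b21/s1 L1-HIT; vc=[9,13]
#6 0x63→b24/s0 MISS; vc=[9,13,28]
#7 0x62→b24/s0 L1-HIT; vc=[9,13,28]
#8 0x71→b28/s0 VC-HIT; vc=[9,13,24]

OUTCOME = L1-HIT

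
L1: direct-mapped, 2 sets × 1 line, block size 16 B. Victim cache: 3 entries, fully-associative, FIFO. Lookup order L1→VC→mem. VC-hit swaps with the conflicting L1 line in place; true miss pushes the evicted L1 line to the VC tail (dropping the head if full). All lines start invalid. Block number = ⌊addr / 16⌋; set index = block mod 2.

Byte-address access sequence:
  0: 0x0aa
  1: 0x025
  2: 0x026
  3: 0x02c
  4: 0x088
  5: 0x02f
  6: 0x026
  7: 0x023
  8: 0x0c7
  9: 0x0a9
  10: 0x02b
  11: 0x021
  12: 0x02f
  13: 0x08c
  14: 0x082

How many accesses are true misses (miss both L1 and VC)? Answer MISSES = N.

0: 0xaa (blk 10, set 0) → MISS  vc=[]
1: 0x25 (blk 2, set 0) → MISS  vc=[10]
2: 0x26 (blk 2, set 0) → L1-HIT  vc=[10]
3: 0x2c (blk 2, set 0) → L1-HIT  vc=[10]
4: 0x88 (blk 8, set 0) → MISS  vc=[10, 2]
5: 0x2f (blk 2, set 0) → VC-HIT  vc=[10, 8]
6: 0x26 (blk 2, set 0) → L1-HIT  vc=[10, 8]
7: 0x23 (blk 2, set 0) → L1-HIT  vc=[10, 8]
8: 0xc7 (blk 12, set 0) → MISS  vc=[10, 8, 2]
9: 0xa9 (blk 10, set 0) → VC-HIT  vc=[12, 8, 2]
10: 0x2b (blk 2, set 0) → VC-HIT  vc=[12, 8, 10]
11: 0x21 (blk 2, set 0) → L1-HIT  vc=[12, 8, 10]
12: 0x2f (blk 2, set 0) → L1-HIT  vc=[12, 8, 10]
13: 0x8c (blk 8, set 0) → VC-HIT  vc=[12, 2, 10]
14: 0x82 (blk 8, set 0) → L1-HIT  vc=[12, 2, 10]

MISSES = 4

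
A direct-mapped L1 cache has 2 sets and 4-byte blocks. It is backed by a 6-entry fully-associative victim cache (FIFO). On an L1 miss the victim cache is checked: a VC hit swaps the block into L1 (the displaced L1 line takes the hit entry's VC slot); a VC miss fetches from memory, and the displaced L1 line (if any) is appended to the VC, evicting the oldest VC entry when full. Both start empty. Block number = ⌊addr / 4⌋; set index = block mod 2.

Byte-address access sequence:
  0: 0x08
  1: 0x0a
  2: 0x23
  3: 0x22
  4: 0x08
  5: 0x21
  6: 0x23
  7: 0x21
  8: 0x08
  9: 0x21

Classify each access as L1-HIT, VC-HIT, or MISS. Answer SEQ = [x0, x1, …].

SEQ = [MISS, L1-HIT, MISS, L1-HIT, VC-HIT, VC-HIT, L1-HIT, L1-HIT, VC-HIT, VC-HIT]

0: 0x8 (blk 2, set 0) → MISS  vc=[]
1: 0xa (blk 2, set 0) → L1-HIT  vc=[]
2: 0x23 (blk 8, set 0) → MISS  vc=[2]
3: 0x22 (blk 8, set 0) → L1-HIT  vc=[2]
4: 0x8 (blk 2, set 0) → VC-HIT  vc=[8]
5: 0x21 (blk 8, set 0) → VC-HIT  vc=[2]
6: 0x23 (blk 8, set 0) → L1-HIT  vc=[2]
7: 0x21 (blk 8, set 0) → L1-HIT  vc=[2]
8: 0x8 (blk 2, set 0) → VC-HIT  vc=[8]
9: 0x21 (blk 8, set 0) → VC-HIT  vc=[2]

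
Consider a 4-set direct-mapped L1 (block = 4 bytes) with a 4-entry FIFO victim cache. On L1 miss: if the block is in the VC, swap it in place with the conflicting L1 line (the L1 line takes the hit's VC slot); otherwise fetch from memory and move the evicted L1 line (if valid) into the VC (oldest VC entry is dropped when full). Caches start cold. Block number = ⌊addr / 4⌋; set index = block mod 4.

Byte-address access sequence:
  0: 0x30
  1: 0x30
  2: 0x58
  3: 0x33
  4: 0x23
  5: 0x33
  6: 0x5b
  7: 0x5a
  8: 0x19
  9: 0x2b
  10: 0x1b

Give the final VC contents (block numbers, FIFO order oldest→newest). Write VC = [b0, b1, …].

  [0] addr=0x30 blk=12 s=0: MISS | VC []
  [1] addr=0x30 blk=12 s=0: L1-HIT | VC []
  [2] addr=0x58 blk=22 s=2: MISS | VC []
  [3] addr=0x33 blk=12 s=0: L1-HIT | VC []
  [4] addr=0x23 blk=8 s=0: MISS | VC [12]
  [5] addr=0x33 blk=12 s=0: VC-HIT | VC [8]
  [6] addr=0x5b blk=22 s=2: L1-HIT | VC [8]
  [7] addr=0x5a blk=22 s=2: L1-HIT | VC [8]
  [8] addr=0x19 blk=6 s=2: MISS | VC [8, 22]
  [9] addr=0x2b blk=10 s=2: MISS | VC [8, 22, 6]
  [10] addr=0x1b blk=6 s=2: VC-HIT | VC [8, 22, 10]

VC = [8, 22, 10]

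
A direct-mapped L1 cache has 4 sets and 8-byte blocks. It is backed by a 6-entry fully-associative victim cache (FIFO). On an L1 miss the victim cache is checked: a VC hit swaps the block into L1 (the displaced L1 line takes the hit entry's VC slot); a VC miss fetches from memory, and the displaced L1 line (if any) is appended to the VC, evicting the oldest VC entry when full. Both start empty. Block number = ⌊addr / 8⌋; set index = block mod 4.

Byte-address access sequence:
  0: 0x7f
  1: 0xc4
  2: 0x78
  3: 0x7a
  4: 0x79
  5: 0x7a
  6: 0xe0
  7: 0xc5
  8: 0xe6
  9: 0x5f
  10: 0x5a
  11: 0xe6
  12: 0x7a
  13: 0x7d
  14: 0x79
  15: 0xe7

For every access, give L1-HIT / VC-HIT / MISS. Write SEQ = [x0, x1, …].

SEQ = [MISS, MISS, L1-HIT, L1-HIT, L1-HIT, L1-HIT, MISS, VC-HIT, VC-HIT, MISS, L1-HIT, L1-HIT, VC-HIT, L1-HIT, L1-HIT, L1-HIT]

0: 0x7f (blk 15, set 3) → MISS  vc=[]
1: 0xc4 (blk 24, set 0) → MISS  vc=[]
2: 0x78 (blk 15, set 3) → L1-HIT  vc=[]
3: 0x7a (blk 15, set 3) → L1-HIT  vc=[]
4: 0x79 (blk 15, set 3) → L1-HIT  vc=[]
5: 0x7a (blk 15, set 3) → L1-HIT  vc=[]
6: 0xe0 (blk 28, set 0) → MISS  vc=[24]
7: 0xc5 (blk 24, set 0) → VC-HIT  vc=[28]
8: 0xe6 (blk 28, set 0) → VC-HIT  vc=[24]
9: 0x5f (blk 11, set 3) → MISS  vc=[24, 15]
10: 0x5a (blk 11, set 3) → L1-HIT  vc=[24, 15]
11: 0xe6 (blk 28, set 0) → L1-HIT  vc=[24, 15]
12: 0x7a (blk 15, set 3) → VC-HIT  vc=[24, 11]
13: 0x7d (blk 15, set 3) → L1-HIT  vc=[24, 11]
14: 0x79 (blk 15, set 3) → L1-HIT  vc=[24, 11]
15: 0xe7 (blk 28, set 0) → L1-HIT  vc=[24, 11]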